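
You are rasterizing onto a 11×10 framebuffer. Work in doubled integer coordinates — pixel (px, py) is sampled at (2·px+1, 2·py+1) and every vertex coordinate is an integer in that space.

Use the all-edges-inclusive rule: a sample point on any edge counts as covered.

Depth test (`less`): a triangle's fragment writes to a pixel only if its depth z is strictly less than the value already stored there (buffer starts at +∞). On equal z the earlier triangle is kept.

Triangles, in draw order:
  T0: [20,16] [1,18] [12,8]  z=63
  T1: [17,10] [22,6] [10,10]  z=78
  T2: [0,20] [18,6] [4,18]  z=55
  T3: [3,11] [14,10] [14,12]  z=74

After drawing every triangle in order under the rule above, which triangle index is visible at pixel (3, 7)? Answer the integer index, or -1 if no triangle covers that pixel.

T0:
  2·area = 168
  edge (20, 16)→(1, 18): d=(-19,2) inclusive
  edge (1, 18)→(12, 8): d=(11,-10) inclusive
  edge (12, 8)→(20, 16): d=(8,8) inclusive
    (2,0)@(5, 1): e=[315,-147,0] → .  [on edge]
    (3,1)@(7, 3): e=[273,-105,0] → .  [on edge]
    (4,2)@(9, 5): e=[231,-63,0] → .  [on edge]
    (5,3)@(11, 7): e=[189,-21,0] → .  [on edge]
    (5,4)@(11, 9): e=[151,1,16] → X
    (6,4)@(13, 9): e=[147,21,0] → X  [on edge]
    (7,4)@(15, 9): e=[143,41,-16] → .
    (4,5)@(9, 11): e=[117,3,48] → X
    (7,5)@(15, 11): e=[105,63,0] → X  [on edge]
    (8,5)@(17, 11): e=[101,83,-16] → .
    (3,6)@(7, 13): e=[83,5,80] → X
    (8,6)@(17, 13): e=[63,105,0] → X  [on edge]
    (9,7)@(19, 15): e=[21,147,0] → X  [on edge]
    (10,8)@(21, 17): e=[-21,189,0] → .  [on edge]
  covered (24 px):
    . . . . . . . . . . .
    . . . . . . . . . . .
    . . . . . . . . . . .
    . . . . . . . . . . .
    . . . . . X X . . . .
    . . . . X X X X . . .
    . . . X X X X X X . .
    . . X X X X X X X X .
    . X X X X . . . . . .
    . . . . . . . . . . .
T1:
  2·area = 28  (B↔C swapped to make it positive)
  edge (17, 10)→(10, 10): d=(-7,0) inclusive
  edge (10, 10)→(22, 6): d=(12,-4) inclusive
  edge (22, 6)→(17, 10): d=(-5,4) inclusive
    (9,3)@(19, 7): e=[21,0,7] → X  [on edge]
    (10,3)@(21, 7): e=[21,8,-1] → .
    (6,4)@(13, 9): e=[7,0,21] → X  [on edge]
    (7,4)@(15, 9): e=[7,8,13] → X
    (8,4)@(17, 9): e=[7,16,5] → X
    (9,4)@(19, 9): e=[7,24,-3] → .
    (3,5)@(7, 11): e=[-7,0,35] → .  [on edge]
    (6,5)@(13, 11): e=[-7,24,11] → .
    (7,5)@(15, 11): e=[-7,32,3] → .
    (8,5)@(17, 11): e=[-7,40,-5] → .
    (0,6)@(1, 13): e=[-21,0,49] → .  [on edge]
  covered (4 px):
    . . . . . . . . . . .
    . . . . . . . . . . .
    . . . . . . . . . . .
    . . . . . . . . . X .
    . . . . . . X X X . .
    . . . . . . . . . . .
    . . . . . . . . . . .
    . . . . . . . . . . .
    . . . . . . . . . . .
    . . . . . . . . . . .
T2:
  2·area = 20
  edge (0, 20)→(18, 6): d=(18,-14) inclusive
  edge (18, 6)→(4, 18): d=(-14,12) inclusive
  edge (4, 18)→(0, 20): d=(-4,2) inclusive
    (4,6)@(9, 13): e=[0,10,10] → X  [on edge]
    (5,6)@(11, 13): e=[28,-14,6] → .
    (3,7)@(7, 15): e=[8,6,6] → X
    (4,7)@(9, 15): e=[36,-18,2] → .
    (2,8)@(5, 17): e=[16,2,2] → X
    (3,8)@(7, 17): e=[44,-22,-2] → .
    (2,9)@(5, 19): e=[52,-26,-6] → .
  covered (3 px):
    . . . . . . . . . . .
    . . . . . . . . . . .
    . . . . . . . . . . .
    . . . . . . . . . . .
    . . . . . . . . . . .
    . . . . . . . . . . .
    . . . . X . . . . . .
    . . . X . . . . . . .
    . . X . . . . . . . .
    . . . . . . . . . . .
T3:
  2·area = 22
  edge (3, 11)→(14, 10): d=(11,-1) inclusive
  edge (14, 10)→(14, 12): d=(0,2) inclusive
  edge (14, 12)→(3, 11): d=(-11,-1) inclusive
    (1,5)@(3, 11): e=[0,22,0] → X  [on edge]
    (2,5)@(5, 11): e=[2,18,2] → X
    (3,5)@(7, 11): e=[4,14,4] → X
    (4,5)@(9, 11): e=[6,10,6] → X
    (5,5)@(11, 11): e=[8,6,8] → X
    (6,5)@(13, 11): e=[10,2,10] → X
    (7,5)@(15, 11): e=[12,-2,12] → .
    (1,6)@(3, 13): e=[22,22,-22] → .
    (2,6)@(5, 13): e=[24,18,-20] → .
    (3,6)@(7, 13): e=[26,14,-18] → .
    (4,6)@(9, 13): e=[28,10,-16] → .
    (5,6)@(11, 13): e=[30,6,-14] → .
  covered (6 px):
    . . . . . . . . . . .
    . . . . . . . . . . .
    . . . . . . . . . . .
    . . . . . . . . . . .
    . . . . . . . . . . .
    . X X X X X X . . . .
    . . . . . . . . . . .
    . . . . . . . . . . .
    . . . . . . . . . . .
    . . . . . . . . . . .

Z-buffer (winner per pixel, '.' = empty):
  . . . . . . . . . . .
  . . . . . . . . . . .
  . . . . . . . . . . .
  . . . . . . . . . 1 .
  . . . . . 0 0 1 1 . .
  . 3 3 3 0 0 0 0 . . .
  . . . 0 2 0 0 0 0 . .
  . . 0 2 0 0 0 0 0 0 .
  . 0 2 0 0 . . . . . .
  . . . . . . . . . . .

Result: 2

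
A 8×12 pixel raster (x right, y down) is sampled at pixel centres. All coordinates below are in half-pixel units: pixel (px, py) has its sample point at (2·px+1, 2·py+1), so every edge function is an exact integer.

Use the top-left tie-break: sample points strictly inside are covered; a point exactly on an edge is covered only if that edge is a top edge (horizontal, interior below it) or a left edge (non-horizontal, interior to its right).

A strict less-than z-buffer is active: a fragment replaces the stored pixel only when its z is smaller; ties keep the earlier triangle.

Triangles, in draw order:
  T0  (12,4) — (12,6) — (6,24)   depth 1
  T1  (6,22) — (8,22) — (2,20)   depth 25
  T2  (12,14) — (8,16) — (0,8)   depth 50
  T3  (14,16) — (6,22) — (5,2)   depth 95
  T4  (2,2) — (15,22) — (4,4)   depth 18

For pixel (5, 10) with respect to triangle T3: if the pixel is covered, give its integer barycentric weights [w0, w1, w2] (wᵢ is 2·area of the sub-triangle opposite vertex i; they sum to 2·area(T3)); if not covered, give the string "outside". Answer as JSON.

T0:
  2·area = 12
  edge (12, 4)→(12, 6): d=(0,2) right/bottom  bias=-1
  edge (12, 6)→(6, 24): d=(-6,18) right/bottom  bias=-1
  edge (6, 24)→(12, 4): d=(6,-20) top-left  bias=+0
    (6,1)@(13, 3): e=[-2,0,14] → .  [on edge]
    (5,4)@(11, 9): e=[2,0,10] → .  [on edge]
    (4,7)@(9, 15): e=[6,0,6] → .  [on edge]
    (3,10)@(7, 21): e=[10,0,2] → .  [on edge]
  covered (0 px):
    . . . . . . . .
    . . . . . . . .
    . . . . . . . .
    . . . . . . . .
    . . . . . . . .
    . . . . . . . .
    . . . . . . . .
    . . . . . . . .
    . . . . . . . .
    . . . . . . . .
    . . . . . . . .
    . . . . . . . .
T1:
  2·area = 4  (B↔C swapped to make it positive)
  edge (6, 22)→(2, 20): d=(-4,-2) top-left  bias=+0
  edge (2, 20)→(8, 22): d=(6,2) right/bottom  bias=-1
  edge (8, 22)→(6, 22): d=(-2,0) right/bottom  bias=-1
    (2,10)@(5, 21): e=[2,0,2] → .  [on edge]
    (5,11)@(11, 23): e=[6,0,-2] → .  [on edge]
  covered (0 px):
    . . . . . . . .
    . . . . . . . .
    . . . . . . . .
    . . . . . . . .
    . . . . . . . .
    . . . . . . . .
    . . . . . . . .
    . . . . . . . .
    . . . . . . . .
    . . . . . . . .
    . . . . . . . .
    . . . . . . . .
T2:
  2·area = 48
  edge (12, 14)→(8, 16): d=(-4,2) right/bottom  bias=-1
  edge (8, 16)→(0, 8): d=(-8,-8) top-left  bias=+0
  edge (0, 8)→(12, 14): d=(12,6) right/bottom  bias=-1
    (0,4)@(1, 9): e=[42,0,6] → X  [on edge]
    (1,4)@(3, 9): e=[38,16,-6] → .
    (0,5)@(1, 11): e=[34,-16,30] → .
    (1,5)@(3, 11): e=[30,0,18] → X  [on edge]
    (2,5)@(5, 11): e=[26,16,6] → X
    (3,5)@(7, 11): e=[22,32,-6] → .
    (1,6)@(3, 13): e=[22,-16,42] → .
    (2,6)@(5, 13): e=[18,0,30] → X  [on edge]
    (3,6)@(7, 13): e=[14,16,18] → X
    (4,6)@(9, 13): e=[10,32,6] → X
    (5,6)@(11, 13): e=[6,48,-6] → .
    (2,7)@(5, 15): e=[10,-16,54] → .
    (3,7)@(7, 15): e=[6,0,42] → X  [on edge]
    (4,8)@(9, 17): e=[-6,0,54] → .  [on edge]
    (5,9)@(11, 19): e=[-18,0,66] → .  [on edge]
    (6,10)@(13, 21): e=[-30,0,78] → .  [on edge]
    (7,11)@(15, 23): e=[-42,0,90] → .  [on edge]
  covered (8 px):
    . . . . . . . .
    . . . . . . . .
    . . . . . . . .
    . . . . . . . .
    X . . . . . . .
    . X X . . . . .
    . . X X X . . .
    . . . X X . . .
    . . . . . . . .
    . . . . . . . .
    . . . . . . . .
    . . . . . . . .
T3:
  2·area = 166
  edge (14, 16)→(6, 22): d=(-8,6) right/bottom  bias=-1
  edge (6, 22)→(5, 2): d=(-1,-20) top-left  bias=+0
  edge (5, 2)→(14, 16): d=(9,14) right/bottom  bias=-1
    (3,3)@(7, 7): e=[114,35,17] → X
    (4,3)@(9, 7): e=[102,75,-11] → .
    (3,4)@(7, 9): e=[98,33,35] → X
    (4,4)@(9, 9): e=[86,73,7] → X
    (5,4)@(11, 9): e=[74,113,-21] → .
    (3,5)@(7, 11): e=[82,31,53] → X
    (5,5)@(11, 11): e=[58,111,-3] → .
    (3,6)@(7, 13): e=[66,29,71] → X
    (5,6)@(11, 13): e=[42,109,15] → X
    (6,6)@(13, 13): e=[30,149,-13] → .
    (3,7)@(7, 15): e=[50,27,89] → X
    (6,7)@(13, 15): e=[14,147,5] → X
  covered (18 px):
    . . . . . . . .
    . . . . . . . .
    . . . . . . . .
    . . . X . . . .
    . . . X X . . .
    . . . X X . . .
    . . . X X X . .
    . . . X X X X .
    . . . X X X . .
    . . . X X . . .
    . . . X . . . .
    . . . . . . . .
T4:
  2·area = 14  (B↔C swapped to make it positive)
  edge (2, 2)→(4, 4): d=(2,2) right/bottom  bias=-1
  edge (4, 4)→(15, 22): d=(11,18) right/bottom  bias=-1
  edge (15, 22)→(2, 2): d=(-13,-20) top-left  bias=+0
    (0,0)@(1, 1): e=[0,21,-7] → .  [on edge]
    (1,1)@(3, 3): e=[0,7,7] → .  [on edge]
    (2,2)@(5, 5): e=[0,-7,21] → .  [on edge]
    (3,3)@(7, 7): e=[0,-21,35] → .  [on edge]
    (3,4)@(7, 9): e=[4,1,9] → X
    (4,4)@(9, 9): e=[0,-35,49] → .  [on edge]
    (3,5)@(7, 11): e=[8,23,-17] → .
    (5,5)@(11, 11): e=[0,-49,63] → .  [on edge]
    (6,6)@(13, 13): e=[0,-63,77] → .  [on edge]
    (7,7)@(15, 15): e=[0,-77,91] → .  [on edge]
  covered (1 px):
    . . . . . . . .
    . . . . . . . .
    . . . . . . . .
    . . . . . . . .
    . . . X . . . .
    . . . . . . . .
    . . . . . . . .
    . . . . . . . .
    . . . . . . . .
    . . . . . . . .
    . . . . . . . .
    . . . . . . . .

Result: "outside"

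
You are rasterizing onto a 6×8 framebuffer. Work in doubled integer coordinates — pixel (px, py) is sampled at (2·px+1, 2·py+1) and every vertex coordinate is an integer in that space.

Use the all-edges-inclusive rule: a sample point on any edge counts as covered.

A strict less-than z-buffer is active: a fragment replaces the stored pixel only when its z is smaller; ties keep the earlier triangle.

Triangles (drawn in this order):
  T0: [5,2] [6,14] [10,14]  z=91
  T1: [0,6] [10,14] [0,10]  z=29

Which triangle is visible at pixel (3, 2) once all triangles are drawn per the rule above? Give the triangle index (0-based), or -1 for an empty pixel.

T0:
  2·area = 48  (B↔C swapped to make it positive)
  edge (5, 2)→(10, 14): d=(5,12) inclusive
  edge (10, 14)→(6, 14): d=(-4,0) inclusive
  edge (6, 14)→(5, 2): d=(-1,-12) inclusive
    (3,3)@(7, 7): e=[1,28,19] → #
    (4,3)@(9, 7): e=[-23,28,43] → ·
    (3,4)@(7, 9): e=[11,20,17] → #
    (4,4)@(9, 9): e=[-13,20,41] → ·
    (3,5)@(7, 11): e=[21,12,15] → #
    (4,5)@(9, 11): e=[-3,12,39] → ·
    (3,6)@(7, 13): e=[31,4,13] → #
    (4,6)@(9, 13): e=[7,4,37] → #
    (5,6)@(11, 13): e=[-17,4,61] → ·
    (3,7)@(7, 15): e=[41,-4,11] → ·
    (4,7)@(9, 15): e=[17,-4,35] → ·
  covered (5 px):
    · · · · · ·
    · · · · · ·
    · · · · · ·
    · · · # · ·
    · · · # · ·
    · · · # · ·
    · · · # # ·
    · · · · · ·
T1:
  2·area = 40
  edge (0, 6)→(10, 14): d=(10,8) inclusive
  edge (10, 14)→(0, 10): d=(-10,-4) inclusive
  edge (0, 10)→(0, 6): d=(0,-4) inclusive
    (0,3)@(1, 7): e=[2,34,4] → #
    (1,3)@(3, 7): e=[-14,42,12] → ·
    (0,4)@(1, 9): e=[22,14,4] → #
    (1,4)@(3, 9): e=[6,22,12] → #
    (2,4)@(5, 9): e=[-10,30,20] → ·
    (0,5)@(1, 11): e=[42,-6,4] → ·
    (1,5)@(3, 11): e=[26,2,12] → #
    (2,5)@(5, 11): e=[10,10,20] → #
    (3,5)@(7, 11): e=[-6,18,28] → ·
    (1,6)@(3, 13): e=[46,-18,12] → ·
    (2,6)@(5, 13): e=[30,-10,20] → ·
  covered (5 px):
    · · · · · ·
    · · · · · ·
    · · · · · ·
    # · · · · ·
    # # · · · ·
    · # # · · ·
    · · · · · ·
    · · · · · ·

Z-buffer (winner per pixel, '.' = empty):
  . . . . . .
  . . . . . .
  . . . . . .
  1 . . 0 . .
  1 1 . 0 . .
  . 1 1 0 . .
  . . . 0 0 .
  . . . . . .

Result: -1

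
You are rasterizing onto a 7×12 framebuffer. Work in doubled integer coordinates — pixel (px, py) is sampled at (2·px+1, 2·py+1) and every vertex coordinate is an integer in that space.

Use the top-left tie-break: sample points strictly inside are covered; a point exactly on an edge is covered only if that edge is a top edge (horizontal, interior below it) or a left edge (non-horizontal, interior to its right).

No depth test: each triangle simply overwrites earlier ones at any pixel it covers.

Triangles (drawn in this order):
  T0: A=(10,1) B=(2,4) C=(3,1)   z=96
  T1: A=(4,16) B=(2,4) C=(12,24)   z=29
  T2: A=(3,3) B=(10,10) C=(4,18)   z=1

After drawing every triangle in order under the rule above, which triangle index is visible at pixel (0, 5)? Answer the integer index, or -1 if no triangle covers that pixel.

T0:
  2·area = 21
  edge (10, 1)→(2, 4): d=(-8,3) right/bottom  bias=-1
  edge (2, 4)→(3, 1): d=(1,-3) top-left  bias=+0
  edge (3, 1)→(10, 1): d=(7,0) top-left  bias=+0
    (0,0)@(1, 1): e=[27,-6,0] → ·  [on edge]
    (1,0)@(3, 1): e=[21,0,0] → █  [on edge]
    (2,0)@(5, 1): e=[15,6,0] → █  [on edge]
    (3,0)@(7, 1): e=[9,12,0] → █  [on edge]
    (4,0)@(9, 1): e=[3,18,0] → █  [on edge]
    (5,0)@(11, 1): e=[-3,24,0] → ·  [on edge]
    (6,0)@(13, 1): e=[-9,30,0] → ·  [on edge]
    (1,1)@(3, 3): e=[5,2,14] → █
    (2,1)@(5, 3): e=[-1,8,14] → ·
    (3,1)@(7, 3): e=[-7,14,14] → ·
    (4,1)@(9, 3): e=[-13,20,14] → ·
    (1,2)@(3, 5): e=[-11,4,28] → ·
    (0,3)@(1, 7): e=[-21,0,42] → ·  [on edge]
  covered (5 px):
    · █ █ █ █ · ·
    · █ · · · · ·
    · · · · · · ·
    · · · · · · ·
    · · · · · · ·
    · · · · · · ·
    · · · · · · ·
    · · · · · · ·
    · · · · · · ·
    · · · · · · ·
    · · · · · · ·
    · · · · · · ·
T1:
  2·area = 80
  edge (4, 16)→(2, 4): d=(-2,-12) top-left  bias=+0
  edge (2, 4)→(12, 24): d=(10,20) right/bottom  bias=-1
  edge (12, 24)→(4, 16): d=(-8,-8) top-left  bias=+0
    (1,3)@(3, 7): e=[6,10,64] → █
    (2,3)@(5, 7): e=[30,-30,80] → ·
    (1,4)@(3, 9): e=[2,30,48] → █
    (2,4)@(5, 9): e=[26,-10,64] → ·
    (1,5)@(3, 11): e=[-2,50,32] → ·
    (2,5)@(5, 11): e=[22,10,48] → █
    (3,5)@(7, 11): e=[46,-30,64] → ·
    (0,6)@(1, 13): e=[-30,110,0] → ·  [on edge]
    (2,6)@(5, 13): e=[18,30,32] → █
    (3,6)@(7, 13): e=[42,-10,48] → ·
    (1,7)@(3, 15): e=[-10,90,0] → ·  [on edge]
    (2,7)@(5, 15): e=[14,50,16] → █
    (2,8)@(5, 17): e=[10,70,0] → █  [on edge]
    (3,9)@(7, 19): e=[30,50,0] → █  [on edge]
    (4,10)@(9, 21): e=[50,30,0] → █  [on edge]
    (5,11)@(11, 23): e=[70,10,0] → █  [on edge]
  covered (12 px):
    · · · · · · ·
    · · · · · · ·
    · · · · · · ·
    · █ · · · · ·
    · █ · · · · ·
    · · █ · · · ·
    · · █ · · · ·
    · · █ █ · · ·
    · · █ █ · · ·
    · · · █ █ · ·
    · · · · █ · ·
    · · · · · █ ·
T2:
  2·area = 98
  edge (3, 3)→(10, 10): d=(7,7) right/bottom  bias=-1
  edge (10, 10)→(4, 18): d=(-6,8) right/bottom  bias=-1
  edge (4, 18)→(3, 3): d=(-1,-15) top-left  bias=+0
    (0,0)@(1, 1): e=[0,126,-28] → ·  [on edge]
    (1,1)@(3, 3): e=[0,98,0] → ·  [on edge]
    (2,2)@(5, 5): e=[0,70,28] → ·  [on edge]
    (2,3)@(5, 7): e=[14,58,26] → █
    (3,3)@(7, 7): e=[0,42,56] → ·  [on edge]
    (2,4)@(5, 9): e=[28,46,24] → █
    (3,4)@(7, 9): e=[14,30,54] → █
    (4,4)@(9, 9): e=[0,14,84] → ·  [on edge]
    (2,5)@(5, 11): e=[42,34,22] → █
    (4,5)@(9, 11): e=[14,2,82] → █
    (5,5)@(11, 11): e=[0,-14,112] → ·  [on edge]
    (2,6)@(5, 13): e=[56,22,20] → █
    (6,6)@(13, 13): e=[0,-42,140] → ·  [on edge]
  covered (9 px):
    · · · · · · ·
    · · · · · · ·
    · · · · · · ·
    · · █ · · · ·
    · · █ █ · · ·
    · · █ █ █ · ·
    · · █ █ · · ·
    · · █ · · · ·
    · · · · · · ·
    · · · · · · ·
    · · · · · · ·
    · · · · · · ·

Z-buffer (winner per pixel, '.' = empty):
  . 0 0 0 0 . .
  . 0 . . . . .
  . . . . . . .
  . 1 2 . . . .
  . 1 2 2 . . .
  . . 2 2 2 . .
  . . 2 2 . . .
  . . 2 1 . . .
  . . 1 1 . . .
  . . . 1 1 . .
  . . . . 1 . .
  . . . . . 1 .

Answer: -1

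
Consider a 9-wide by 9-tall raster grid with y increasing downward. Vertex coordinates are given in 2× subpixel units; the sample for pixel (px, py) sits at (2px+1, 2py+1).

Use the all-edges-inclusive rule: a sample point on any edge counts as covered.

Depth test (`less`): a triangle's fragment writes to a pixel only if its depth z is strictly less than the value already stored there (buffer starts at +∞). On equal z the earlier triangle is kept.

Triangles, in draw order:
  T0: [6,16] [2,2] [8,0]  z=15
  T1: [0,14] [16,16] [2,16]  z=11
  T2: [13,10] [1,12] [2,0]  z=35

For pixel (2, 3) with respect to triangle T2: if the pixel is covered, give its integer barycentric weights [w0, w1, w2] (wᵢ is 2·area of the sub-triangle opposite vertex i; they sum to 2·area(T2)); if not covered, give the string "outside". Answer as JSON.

T0:
  2·area = 92
  edge (6, 16)→(2, 2): d=(-4,-14) inclusive
  edge (2, 2)→(8, 0): d=(6,-2) inclusive
  edge (8, 0)→(6, 16): d=(-2,16) inclusive
    (2,0)@(5, 1): e=[46,0,46] → #  [on edge]
    (3,0)@(7, 1): e=[74,4,14] → #
    (4,0)@(9, 1): e=[102,8,-18] → ·
    (1,1)@(3, 3): e=[10,8,74] → #
    (4,1)@(9, 3): e=[94,20,-22] → ·
    (1,2)@(3, 5): e=[2,20,70] → #
    (4,2)@(9, 5): e=[86,32,-26] → ·
    (1,3)@(3, 7): e=[-6,32,66] → ·
    (2,3)@(5, 7): e=[22,36,34] → #
    (4,3)@(9, 7): e=[78,44,-30] → ·
    (2,4)@(5, 9): e=[14,48,30] → #
    (3,4)@(7, 9): e=[42,52,-2] → ·
  covered (12 px):
    · · # # · · · · ·
    · # # # · · · · ·
    · # # # · · · · ·
    · · # # · · · · ·
    · · # · · · · · ·
    · · # · · · · · ·
    · · · · · · · · ·
    · · · · · · · · ·
    · · · · · · · · ·
T1:
  2·area = 28
  edge (0, 14)→(16, 16): d=(16,2) inclusive
  edge (16, 16)→(2, 16): d=(-14,0) inclusive
  edge (2, 16)→(0, 14): d=(-2,-2) inclusive
    (0,7)@(1, 15): e=[14,14,0] → #  [on edge]
    (1,7)@(3, 15): e=[10,14,4] → #
    (2,7)@(5, 15): e=[6,14,8] → #
    (3,7)@(7, 15): e=[2,14,12] → #
    (4,7)@(9, 15): e=[-2,14,16] → ·
    (0,8)@(1, 17): e=[46,-14,-4] → ·
    (1,8)@(3, 17): e=[42,-14,0] → ·  [on edge]
    (2,8)@(5, 17): e=[38,-14,4] → ·
    (3,8)@(7, 17): e=[34,-14,8] → ·
  covered (4 px):
    · · · · · · · · ·
    · · · · · · · · ·
    · · · · · · · · ·
    · · · · · · · · ·
    · · · · · · · · ·
    · · · · · · · · ·
    · · · · · · · · ·
    # # # # · · · · ·
    · · · · · · · · ·
T2:
  2·area = 142
  edge (13, 10)→(1, 12): d=(-12,2) inclusive
  edge (1, 12)→(2, 0): d=(1,-12) inclusive
  edge (2, 0)→(13, 10): d=(11,10) inclusive
    (1,0)@(3, 1): e=[128,13,1] → #
    (2,0)@(5, 1): e=[124,37,-19] → ·
    (1,1)@(3, 3): e=[104,15,23] → #
    (2,1)@(5, 3): e=[100,39,3] → #
    (3,1)@(7, 3): e=[96,63,-17] → ·
    (1,2)@(3, 5): e=[80,17,45] → #
    (3,2)@(7, 5): e=[72,65,5] → #
    (4,2)@(9, 5): e=[68,89,-15] → ·
    (1,3)@(3, 7): e=[56,19,67] → #
    (4,3)@(9, 7): e=[44,91,7] → #
    (5,3)@(11, 7): e=[40,115,-13] → ·
    (1,4)@(3, 9): e=[32,21,89] → #
    (3,5)@(7, 11): e=[0,71,71] → #  [on edge]
  covered (18 px):
    · # · · · · · · ·
    · # # · · · · · ·
    · # # # · · · · ·
    · # # # # · · · ·
    · # # # # # · · ·
    · # # # · · · · ·
    · · · · · · · · ·
    · · · · · · · · ·
    · · · · · · · · ·

Final: [43,47,52]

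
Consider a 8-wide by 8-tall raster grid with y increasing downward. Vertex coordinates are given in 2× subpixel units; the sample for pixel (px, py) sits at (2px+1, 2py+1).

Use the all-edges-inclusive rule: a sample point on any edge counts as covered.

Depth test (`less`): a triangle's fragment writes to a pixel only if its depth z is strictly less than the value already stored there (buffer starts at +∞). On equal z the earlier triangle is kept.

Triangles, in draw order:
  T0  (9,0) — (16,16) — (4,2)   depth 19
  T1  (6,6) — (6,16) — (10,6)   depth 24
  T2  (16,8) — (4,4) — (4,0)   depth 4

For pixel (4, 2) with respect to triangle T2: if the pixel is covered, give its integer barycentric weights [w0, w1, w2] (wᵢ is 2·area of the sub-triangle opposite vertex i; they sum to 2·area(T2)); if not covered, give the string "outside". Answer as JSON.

T0:
  2·area = 94
  edge (9, 0)→(16, 16): d=(7,16) inclusive
  edge (16, 16)→(4, 2): d=(-12,-14) inclusive
  edge (4, 2)→(9, 0): d=(5,-2) inclusive
    (3,0)@(7, 1): e=[39,54,1] → █
    (4,0)@(9, 1): e=[7,82,5] → █
    (5,0)@(11, 1): e=[-25,110,9] → ·
    (2,1)@(5, 3): e=[85,2,7] → █
    (5,1)@(11, 3): e=[-11,86,19] → ·
    (2,2)@(5, 5): e=[99,-22,17] → ·
    (3,2)@(7, 5): e=[67,6,21] → █
    (5,2)@(11, 5): e=[3,62,29] → █
    (6,2)@(13, 5): e=[-29,90,33] → ·
    (3,3)@(7, 7): e=[81,-18,31] → ·
    (4,3)@(9, 7): e=[49,10,35] → █
    (6,3)@(13, 7): e=[-15,66,43] → ·
  covered (12 px):
    · · · █ █ · · ·
    · · █ █ █ · · ·
    · · · █ █ █ · ·
    · · · · █ █ · ·
    · · · · · █ · ·
    · · · · · · █ ·
    · · · · · · · ·
    · · · · · · · ·
T1:
  2·area = 40  (B↔C swapped to make it positive)
  edge (6, 6)→(10, 6): d=(4,0) inclusive
  edge (10, 6)→(6, 16): d=(-4,10) inclusive
  edge (6, 16)→(6, 6): d=(0,-10) inclusive
    (3,3)@(7, 7): e=[4,26,10] → █
    (4,3)@(9, 7): e=[4,6,30] → █
    (5,3)@(11, 7): e=[4,-14,50] → ·
    (3,4)@(7, 9): e=[12,18,10] → █
    (4,4)@(9, 9): e=[12,-2,30] → ·
    (3,5)@(7, 11): e=[20,10,10] → █
    (4,5)@(9, 11): e=[20,-10,30] → ·
    (3,6)@(7, 13): e=[28,2,10] → █
    (4,6)@(9, 13): e=[28,-18,30] → ·
    (3,7)@(7, 15): e=[36,-6,10] → ·
  covered (5 px):
    · · · · · · · ·
    · · · · · · · ·
    · · · · · · · ·
    · · · █ █ · · ·
    · · · █ · · · ·
    · · · █ · · · ·
    · · · █ · · · ·
    · · · · · · · ·
T2:
  2·area = 48
  edge (16, 8)→(4, 4): d=(-12,-4) inclusive
  edge (4, 4)→(4, 0): d=(0,-4) inclusive
  edge (4, 0)→(16, 8): d=(12,8) inclusive
    (2,0)@(5, 1): e=[40,4,4] → █
    (3,0)@(7, 1): e=[48,12,-12] → ·
    (0,1)@(1, 3): e=[0,-12,60] → ·  [on edge]
    (2,1)@(5, 3): e=[16,4,28] → █
    (3,1)@(7, 3): e=[24,12,12] → █
    (4,1)@(9, 3): e=[32,20,-4] → ·
    (2,2)@(5, 5): e=[-8,4,52] → ·
    (3,2)@(7, 5): e=[0,12,36] → █  [on edge]
    (4,2)@(9, 5): e=[8,20,20] → █
    (5,2)@(11, 5): e=[16,28,4] → █
    (6,2)@(13, 5): e=[24,36,-12] → ·
    (3,3)@(7, 7): e=[-24,12,60] → ·
    (6,3)@(13, 7): e=[0,36,12] → █  [on edge]
  covered (7 px):
    · · █ · · · · ·
    · · █ █ · · · ·
    · · · █ █ █ · ·
    · · · · · · █ ·
    · · · · · · · ·
    · · · · · · · ·
    · · · · · · · ·
    · · · · · · · ·

Answer: [20,20,8]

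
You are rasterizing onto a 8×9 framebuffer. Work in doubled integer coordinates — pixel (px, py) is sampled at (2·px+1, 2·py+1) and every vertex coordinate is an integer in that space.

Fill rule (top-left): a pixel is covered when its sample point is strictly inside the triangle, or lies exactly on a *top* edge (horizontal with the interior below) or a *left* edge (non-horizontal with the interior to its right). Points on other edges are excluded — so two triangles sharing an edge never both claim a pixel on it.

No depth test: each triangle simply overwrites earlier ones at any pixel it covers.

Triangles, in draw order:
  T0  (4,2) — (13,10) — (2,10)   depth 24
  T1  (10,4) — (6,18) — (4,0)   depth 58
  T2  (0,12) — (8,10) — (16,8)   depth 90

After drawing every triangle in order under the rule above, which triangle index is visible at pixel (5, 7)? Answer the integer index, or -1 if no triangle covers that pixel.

T0:
  2·area = 88
  edge (4, 2)→(13, 10): d=(9,8) right/bottom  bias=-1
  edge (13, 10)→(2, 10): d=(-11,0) right/bottom  bias=-1
  edge (2, 10)→(4, 2): d=(2,-8) top-left  bias=+0
    (2,1)@(5, 3): e=[1,77,10] → █
    (3,1)@(7, 3): e=[-15,77,26] → ·
    (2,2)@(5, 5): e=[19,55,14] → █
    (3,2)@(7, 5): e=[3,55,30] → █
    (4,2)@(9, 5): e=[-13,55,46] → ·
    (1,3)@(3, 7): e=[53,33,2] → █
    (4,3)@(9, 7): e=[5,33,50] → █
    (5,3)@(11, 7): e=[-11,33,66] → ·
    (1,4)@(3, 9): e=[71,11,6] → █
    (5,4)@(11, 9): e=[7,11,70] → █
    (6,4)@(13, 9): e=[-9,11,86] → ·
    (1,5)@(3, 11): e=[89,-11,10] → ·
  covered (12 px):
    · · · · · · · ·
    · · █ · · · · ·
    · · █ █ · · · ·
    · █ █ █ █ · · ·
    · █ █ █ █ █ · ·
    · · · · · · · ·
    · · · · · · · ·
    · · · · · · · ·
    · · · · · · · ·
T1:
  2·area = 100
  edge (10, 4)→(6, 18): d=(-4,14) right/bottom  bias=-1
  edge (6, 18)→(4, 0): d=(-2,-18) top-left  bias=+0
  edge (4, 0)→(10, 4): d=(6,4) right/bottom  bias=-1
    (2,0)@(5, 1): e=[82,16,2] → █
    (3,0)@(7, 1): e=[54,52,-6] → ·
    (2,1)@(5, 3): e=[74,12,14] → █
    (3,1)@(7, 3): e=[46,48,6] → █
    (4,1)@(9, 3): e=[18,84,-2] → ·
    (2,2)@(5, 5): e=[66,8,26] → █
    (4,2)@(9, 5): e=[10,80,10] → █
    (5,2)@(11, 5): e=[-18,116,2] → ·
    (2,3)@(5, 7): e=[58,4,38] → █
    (5,3)@(11, 7): e=[-26,112,14] → ·
    (2,4)@(5, 9): e=[50,0,50] → █  [on edge]
    (4,4)@(9, 9): e=[-6,72,34] → ·
  covered (13 px):
    · · █ · · · · ·
    · · █ █ · · · ·
    · · █ █ █ · · ·
    · · █ █ █ · · ·
    · · █ █ · · · ·
    · · · █ · · · ·
    · · · █ · · · ·
    · · · · · · · ·
    · · · · · · · ·
T2:
  degenerate (2·area = 0) — covers nothing

Z-buffer (winner per pixel, '.' = empty):
  . . 1 . . . . .
  . . 1 1 . . . .
  . . 1 1 1 . . .
  . 0 1 1 1 . . .
  . 0 1 1 0 0 . .
  . . . 1 . . . .
  . . . 1 . . . .
  . . . . . . . .
  . . . . . . . .

Final: -1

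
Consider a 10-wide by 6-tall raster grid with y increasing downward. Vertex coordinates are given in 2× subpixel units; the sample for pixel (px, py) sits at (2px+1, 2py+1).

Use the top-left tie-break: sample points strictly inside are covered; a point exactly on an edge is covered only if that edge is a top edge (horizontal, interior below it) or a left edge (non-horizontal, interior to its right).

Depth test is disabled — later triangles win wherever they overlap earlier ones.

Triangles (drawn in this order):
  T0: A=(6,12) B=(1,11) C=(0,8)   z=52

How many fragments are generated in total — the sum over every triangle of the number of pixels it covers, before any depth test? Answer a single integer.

T0:
  2·area = 14
  edge (6, 12)→(1, 11): d=(-5,-1) top-left  bias=+0
  edge (1, 11)→(0, 8): d=(-1,-3) top-left  bias=+0
  edge (0, 8)→(6, 12): d=(6,4) right/bottom  bias=-1
    (0,4)@(1, 9): e=[10,2,2] → █
    (1,4)@(3, 9): e=[12,8,-6] → ·
    (0,5)@(1, 11): e=[0,0,14] → █  [on edge]
    (1,5)@(3, 11): e=[2,6,6] → █
    (2,5)@(5, 11): e=[4,12,-2] → ·
  covered (3 px):
    · · · · · · · · · ·
    · · · · · · · · · ·
    · · · · · · · · · ·
    · · · · · · · · · ·
    █ · · · · · · · · ·
    █ █ · · · · · · · ·

Result: 3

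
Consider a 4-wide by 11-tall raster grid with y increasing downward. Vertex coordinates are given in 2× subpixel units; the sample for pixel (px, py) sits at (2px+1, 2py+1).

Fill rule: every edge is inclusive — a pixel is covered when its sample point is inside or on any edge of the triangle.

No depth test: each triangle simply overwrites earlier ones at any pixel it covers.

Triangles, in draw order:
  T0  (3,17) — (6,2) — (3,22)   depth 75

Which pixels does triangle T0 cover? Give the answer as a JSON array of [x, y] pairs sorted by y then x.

T0:
  2·area = 15
  edge (3, 17)→(6, 2): d=(3,-15) inclusive
  edge (6, 2)→(3, 22): d=(-3,20) inclusive
  edge (3, 22)→(3, 17): d=(0,-5) inclusive
    (1,0)@(3, 1): e=[-48,63,0] → ·  [on edge]
    (1,1)@(3, 3): e=[-42,57,0] → ·  [on edge]
    (1,2)@(3, 5): e=[-36,51,0] → ·  [on edge]
    (1,3)@(3, 7): e=[-30,45,0] → ·  [on edge]
    (2,3)@(5, 7): e=[0,5,10] → █  [on edge]
    (3,3)@(7, 7): e=[30,-35,20] → ·
    (1,4)@(3, 9): e=[-24,39,0] → ·  [on edge]
    (2,4)@(5, 9): e=[6,-1,10] → ·
    (1,5)@(3, 11): e=[-18,33,0] → ·  [on edge]
    (1,6)@(3, 13): e=[-12,27,0] → ·  [on edge]
    (1,7)@(3, 15): e=[-6,21,0] → ·  [on edge]
    (1,8)@(3, 17): e=[0,15,0] → █  [on edge]
    (1,9)@(3, 19): e=[6,9,0] → █  [on edge]
    (1,10)@(3, 21): e=[12,3,0] → █  [on edge]
  covered (4 px):
    · · · ·
    · · · ·
    · · · ·
    · · █ ·
    · · · ·
    · · · ·
    · · · ·
    · · · ·
    · █ · ·
    · █ · ·
    · █ · ·

Answer: [[2,3],[1,8],[1,9],[1,10]]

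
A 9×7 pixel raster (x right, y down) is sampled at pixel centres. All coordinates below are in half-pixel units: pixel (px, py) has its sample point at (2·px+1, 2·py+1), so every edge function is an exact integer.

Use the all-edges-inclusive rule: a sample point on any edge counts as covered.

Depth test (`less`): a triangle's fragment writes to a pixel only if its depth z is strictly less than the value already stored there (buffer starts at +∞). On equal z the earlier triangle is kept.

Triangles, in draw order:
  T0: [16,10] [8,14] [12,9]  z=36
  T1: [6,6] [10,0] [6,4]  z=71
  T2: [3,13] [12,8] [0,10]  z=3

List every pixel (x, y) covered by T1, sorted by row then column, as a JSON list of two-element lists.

T0:
  2·area = 24
  edge (16, 10)→(8, 14): d=(-8,4) inclusive
  edge (8, 14)→(12, 9): d=(4,-5) inclusive
  edge (12, 9)→(16, 10): d=(4,1) inclusive
    (5,5)@(11, 11): e=[12,3,9] → X
    (6,5)@(13, 11): e=[4,13,7] → X
    (7,5)@(15, 11): e=[-4,23,5] → .
    (4,6)@(9, 13): e=[4,1,19] → X
    (5,6)@(11, 13): e=[-4,11,17] → .
    (6,6)@(13, 13): e=[-12,21,15] → .
  covered (3 px):
    . . . . . . . . .
    . . . . . . . . .
    . . . . . . . . .
    . . . . . . . . .
    . . . . . . . . .
    . . . . . X X . .
    . . . . X . . . .
T1:
  2·area = 8  (B↔C swapped to make it positive)
  edge (6, 6)→(6, 4): d=(0,-2) inclusive
  edge (6, 4)→(10, 0): d=(4,-4) inclusive
  edge (10, 0)→(6, 6): d=(-4,6) inclusive
    (4,0)@(9, 1): e=[6,0,2] → X  [on edge]
    (5,0)@(11, 1): e=[10,8,-10] → .
    (3,1)@(7, 3): e=[2,0,6] → X  [on edge]
    (4,1)@(9, 3): e=[6,8,-6] → .
    (2,2)@(5, 5): e=[-2,0,10] → .  [on edge]
    (3,2)@(7, 5): e=[2,8,-2] → .
    (1,3)@(3, 7): e=[-6,0,14] → .  [on edge]
    (0,4)@(1, 9): e=[-10,0,18] → .  [on edge]
  covered (2 px):
    . . . . X . . . .
    . . . X . . . . .
    . . . . . . . . .
    . . . . . . . . .
    . . . . . . . . .
    . . . . . . . . .
    . . . . . . . . .
T2:
  2·area = 42  (B↔C swapped to make it positive)
  edge (3, 13)→(0, 10): d=(-3,-3) inclusive
  edge (0, 10)→(12, 8): d=(12,-2) inclusive
  edge (12, 8)→(3, 13): d=(-9,5) inclusive
    (3,4)@(7, 9): e=[24,2,16] → X
    (4,4)@(9, 9): e=[30,6,6] → X
    (5,4)@(11, 9): e=[36,10,-4] → .
    (0,5)@(1, 11): e=[0,14,28] → X  [on edge]
    (1,5)@(3, 11): e=[6,18,18] → X
    (2,5)@(5, 11): e=[12,22,8] → X
    (3,5)@(7, 11): e=[18,26,-2] → .
    (4,5)@(9, 11): e=[24,30,-12] → .
    (0,6)@(1, 13): e=[-6,38,10] → .
    (1,6)@(3, 13): e=[0,42,0] → X  [on edge]
    (2,6)@(5, 13): e=[6,46,-10] → .
  covered (6 px):
    . . . . . . . . .
    . . . . . . . . .
    . . . . . . . . .
    . . . . . . . . .
    . . . X X . . . .
    X X X . . . . . .
    . X . . . . . . .

Answer: [[4,0],[3,1]]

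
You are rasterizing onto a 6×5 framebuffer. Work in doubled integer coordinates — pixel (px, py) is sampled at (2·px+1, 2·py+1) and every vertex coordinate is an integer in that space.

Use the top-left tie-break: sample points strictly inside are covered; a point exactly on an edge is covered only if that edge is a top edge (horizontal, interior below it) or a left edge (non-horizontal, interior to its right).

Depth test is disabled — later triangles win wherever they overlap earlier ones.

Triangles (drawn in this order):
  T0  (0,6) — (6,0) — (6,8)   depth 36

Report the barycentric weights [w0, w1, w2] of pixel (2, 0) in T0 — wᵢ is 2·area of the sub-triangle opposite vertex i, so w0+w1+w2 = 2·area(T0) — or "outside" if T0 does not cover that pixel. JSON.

T0:
  2·area = 48
  edge (0, 6)→(6, 0): d=(6,-6) top-left  bias=+0
  edge (6, 0)→(6, 8): d=(0,8) right/bottom  bias=-1
  edge (6, 8)→(0, 6): d=(-6,-2) top-left  bias=+0
    (2,0)@(5, 1): e=[0,8,40] → █  [on edge]
    (3,0)@(7, 1): e=[12,-8,44] → ·
    (1,1)@(3, 3): e=[0,24,24] → █  [on edge]
    (3,1)@(7, 3): e=[24,-8,32] → ·
    (0,2)@(1, 5): e=[0,40,8] → █  [on edge]
    (3,2)@(7, 5): e=[36,-8,20] → ·
    (0,3)@(1, 7): e=[12,40,-4] → ·
    (1,3)@(3, 7): e=[24,24,0] → █  [on edge]
    (3,3)@(7, 7): e=[48,-8,8] → ·
    (1,4)@(3, 9): e=[36,24,-12] → ·
    (2,4)@(5, 9): e=[48,8,-8] → ·
    (4,4)@(9, 9): e=[72,-24,0] → ·  [on edge]
  covered (8 px):
    · · █ · · ·
    · █ █ · · ·
    █ █ █ · · ·
    · █ █ · · ·
    · · · · · ·

Result: [8,40,0]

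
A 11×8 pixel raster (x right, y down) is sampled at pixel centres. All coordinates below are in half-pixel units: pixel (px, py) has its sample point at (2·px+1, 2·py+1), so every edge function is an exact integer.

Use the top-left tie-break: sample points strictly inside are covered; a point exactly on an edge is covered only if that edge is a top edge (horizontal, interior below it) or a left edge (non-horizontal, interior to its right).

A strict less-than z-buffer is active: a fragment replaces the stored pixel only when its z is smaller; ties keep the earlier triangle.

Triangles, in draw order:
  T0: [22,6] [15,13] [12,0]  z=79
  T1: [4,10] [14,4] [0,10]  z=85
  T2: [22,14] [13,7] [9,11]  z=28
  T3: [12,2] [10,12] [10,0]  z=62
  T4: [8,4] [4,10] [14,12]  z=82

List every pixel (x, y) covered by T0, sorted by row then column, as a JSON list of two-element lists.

T0:
  2·area = 112
  edge (22, 6)→(15, 13): d=(-7,7) right/bottom  bias=-1
  edge (15, 13)→(12, 0): d=(-3,-13) top-left  bias=+0
  edge (12, 0)→(22, 6): d=(10,6) right/bottom  bias=-1
    (6,0)@(13, 1): e=[98,10,4] → #
    (7,0)@(15, 1): e=[84,36,-8] → ·
    (6,1)@(13, 3): e=[84,4,24] → #
    (7,1)@(15, 3): e=[70,30,12] → #
    (8,1)@(17, 3): e=[56,56,0] → ·  [on edge]
    (6,2)@(13, 5): e=[70,-2,44] → ·
    (7,2)@(15, 5): e=[56,24,32] → #
    (8,2)@(17, 5): e=[42,50,20] → #
    (9,2)@(19, 5): e=[28,76,8] → #
    (10,2)@(21, 5): e=[14,102,-4] → ·
    (7,3)@(15, 7): e=[42,18,52] → #
    (10,3)@(21, 7): e=[0,96,16] → ·  [on edge]
    (9,4)@(19, 9): e=[0,64,48] → ·  [on edge]
    (8,5)@(17, 11): e=[0,32,80] → ·  [on edge]
    (7,6)@(15, 13): e=[0,0,112] → ·  [on edge]
    (6,7)@(13, 15): e=[0,-32,144] → ·  [on edge]
  covered (12 px):
    · · · · · · # · · · ·
    · · · · · · # # · · ·
    · · · · · · · # # # ·
    · · · · · · · # # # ·
    · · · · · · · # # · ·
    · · · · · · · # · · ·
    · · · · · · · · · · ·
    · · · · · · · · · · ·
T1:
  2·area = 24  (B↔C swapped to make it positive)
  edge (4, 10)→(0, 10): d=(-4,0) right/bottom  bias=-1
  edge (0, 10)→(14, 4): d=(14,-6) top-left  bias=+0
  edge (14, 4)→(4, 10): d=(-10,6) right/bottom  bias=-1
    (9,0)@(19, 1): e=[36,-12,0] → ·  [on edge]
    (10,0)@(21, 1): e=[36,0,-12] → ·  [on edge]
    (3,3)@(7, 7): e=[12,0,12] → #  [on edge]
    (4,3)@(9, 7): e=[12,12,0] → ·  [on edge]
    (1,4)@(3, 9): e=[4,4,16] → #
    (2,4)@(5, 9): e=[4,16,4] → #
    (3,4)@(7, 9): e=[4,28,-8] → ·
    (1,5)@(3, 11): e=[-4,32,-4] → ·
    (2,5)@(5, 11): e=[-4,44,-16] → ·
  covered (3 px):
    · · · · · · · · · · ·
    · · · · · · · · · · ·
    · · · · · · · · · · ·
    · · · # · · · · · · ·
    · # # · · · · · · · ·
    · · · · · · · · · · ·
    · · · · · · · · · · ·
    · · · · · · · · · · ·
T2:
  2·area = 64  (B↔C swapped to make it positive)
  edge (22, 14)→(9, 11): d=(-13,-3) top-left  bias=+0
  edge (9, 11)→(13, 7): d=(4,-4) top-left  bias=+0
  edge (13, 7)→(22, 14): d=(9,7) right/bottom  bias=-1
    (9,0)@(19, 1): e=[160,0,-96] → ·  [on edge]
    (8,1)@(17, 3): e=[128,0,-64] → ·  [on edge]
    (7,2)@(15, 5): e=[96,0,-32] → ·  [on edge]
    (6,3)@(13, 7): e=[64,0,0] → ·  [on edge]
    (5,4)@(11, 9): e=[32,0,32] → #  [on edge]
    (6,4)@(13, 9): e=[38,8,18] → #
    (7,4)@(15, 9): e=[44,16,4] → #
    (8,4)@(17, 9): e=[50,24,-10] → ·
    (4,5)@(9, 11): e=[0,0,64] → #  [on edge]
    (8,5)@(17, 11): e=[24,32,8] → #
    (9,5)@(19, 11): e=[30,40,-6] → ·
    (3,6)@(7, 13): e=[-32,0,96] → ·  [on edge]
    (2,7)@(5, 15): e=[-64,0,128] → ·  [on edge]
  covered (9 px):
    · · · · · · · · · · ·
    · · · · · · · · · · ·
    · · · · · · · · · · ·
    · · · · · · · · · · ·
    · · · · · # # # · · ·
    · · · · # # # # # · ·
    · · · · · · · · · # ·
    · · · · · · · · · · ·
T3:
  2·area = 24
  edge (12, 2)→(10, 12): d=(-2,10) right/bottom  bias=-1
  edge (10, 12)→(10, 0): d=(0,-12) top-left  bias=+0
  edge (10, 0)→(12, 2): d=(2,2) right/bottom  bias=-1
    (5,0)@(11, 1): e=[12,12,0] → ·  [on edge]
    (5,1)@(11, 3): e=[8,12,4] → #
    (6,1)@(13, 3): e=[-12,36,0] → ·  [on edge]
    (5,2)@(11, 5): e=[4,12,8] → #
    (6,2)@(13, 5): e=[-16,36,4] → ·
    (7,2)@(15, 5): e=[-36,60,0] → ·  [on edge]
    (5,3)@(11, 7): e=[0,12,12] → ·  [on edge]
    (8,3)@(17, 7): e=[-60,84,0] → ·  [on edge]
    (9,4)@(19, 9): e=[-84,108,0] → ·  [on edge]
    (10,5)@(21, 11): e=[-108,132,0] → ·  [on edge]
  covered (2 px):
    · · · · · · · · · · ·
    · · · · · # · · · · ·
    · · · · · # · · · · ·
    · · · · · · · · · · ·
    · · · · · · · · · · ·
    · · · · · · · · · · ·
    · · · · · · · · · · ·
    · · · · · · · · · · ·
T4:
  2·area = 68  (B↔C swapped to make it positive)
  edge (8, 4)→(14, 12): d=(6,8) right/bottom  bias=-1
  edge (14, 12)→(4, 10): d=(-10,-2) top-left  bias=+0
  edge (4, 10)→(8, 4): d=(4,-6) top-left  bias=+0
    (3,3)@(7, 7): e=[26,36,6] → #
    (4,3)@(9, 7): e=[10,40,18] → #
    (5,3)@(11, 7): e=[-6,44,30] → ·
    (2,4)@(5, 9): e=[54,12,2] → #
    (5,4)@(11, 9): e=[6,24,38] → #
    (6,4)@(13, 9): e=[-10,28,50] → ·
    (2,5)@(5, 11): e=[66,-8,10] → ·
    (3,5)@(7, 11): e=[50,-4,22] → ·
    (4,5)@(9, 11): e=[34,0,34] → #  [on edge]
    (6,5)@(13, 11): e=[2,8,58] → #
    (7,5)@(15, 11): e=[-14,12,70] → ·
    (4,6)@(9, 13): e=[46,-20,42] → ·
    (9,6)@(19, 13): e=[-34,0,102] → ·  [on edge]
  covered (9 px):
    · · · · · · · · · · ·
    · · · · · · · · · · ·
    · · · · · · · · · · ·
    · · · # # · · · · · ·
    · · # # # # · · · · ·
    · · · · # # # · · · ·
    · · · · · · · · · · ·
    · · · · · · · · · · ·

Result: [[6,0],[6,1],[7,1],[7,2],[8,2],[9,2],[7,3],[8,3],[9,3],[7,4],[8,4],[7,5]]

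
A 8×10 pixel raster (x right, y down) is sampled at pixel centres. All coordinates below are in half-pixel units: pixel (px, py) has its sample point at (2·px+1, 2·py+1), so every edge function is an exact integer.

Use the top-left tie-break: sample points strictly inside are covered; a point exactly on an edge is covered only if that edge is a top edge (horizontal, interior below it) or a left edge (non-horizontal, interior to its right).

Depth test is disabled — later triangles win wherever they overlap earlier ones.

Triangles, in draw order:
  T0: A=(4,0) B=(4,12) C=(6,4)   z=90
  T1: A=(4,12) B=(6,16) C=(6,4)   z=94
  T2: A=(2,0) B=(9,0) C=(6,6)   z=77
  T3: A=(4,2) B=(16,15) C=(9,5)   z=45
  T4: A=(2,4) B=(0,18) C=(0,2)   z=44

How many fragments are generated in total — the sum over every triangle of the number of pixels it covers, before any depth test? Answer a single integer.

T0:
  2·area = 24  (B↔C swapped to make it positive)
  edge (4, 0)→(6, 4): d=(2,4) right/bottom  bias=-1
  edge (6, 4)→(4, 12): d=(-2,8) right/bottom  bias=-1
  edge (4, 12)→(4, 0): d=(0,-12) top-left  bias=+0
    (2,1)@(5, 3): e=[2,10,12] → X
    (3,1)@(7, 3): e=[-6,-6,36] → .
    (2,2)@(5, 5): e=[6,6,12] → X
    (3,2)@(7, 5): e=[-2,-10,36] → .
    (2,3)@(5, 7): e=[10,2,12] → X
    (3,3)@(7, 7): e=[2,-14,36] → .
    (2,4)@(5, 9): e=[14,-2,12] → .
  covered (3 px):
    . . . . . . . .
    . . X . . . . .
    . . X . . . . .
    . . X . . . . .
    . . . . . . . .
    . . . . . . . .
    . . . . . . . .
    . . . . . . . .
    . . . . . . . .
    . . . . . . . .
T1:
  2·area = 24  (B↔C swapped to make it positive)
  edge (4, 12)→(6, 4): d=(2,-8) top-left  bias=+0
  edge (6, 4)→(6, 16): d=(0,12) right/bottom  bias=-1
  edge (6, 16)→(4, 12): d=(-2,-4) top-left  bias=+0
    (2,4)@(5, 9): e=[2,12,10] → X
    (3,4)@(7, 9): e=[18,-12,18] → .
    (2,5)@(5, 11): e=[6,12,6] → X
    (3,5)@(7, 11): e=[22,-12,14] → .
    (2,6)@(5, 13): e=[10,12,2] → X
    (3,6)@(7, 13): e=[26,-12,10] → .
    (2,7)@(5, 15): e=[14,12,-2] → .
  covered (3 px):
    . . . . . . . .
    . . . . . . . .
    . . . . . . . .
    . . . . . . . .
    . . X . . . . .
    . . X . . . . .
    . . X . . . . .
    . . . . . . . .
    . . . . . . . .
    . . . . . . . .
T2:
  2·area = 42
  edge (2, 0)→(9, 0): d=(7,0) top-left  bias=+0
  edge (9, 0)→(6, 6): d=(-3,6) right/bottom  bias=-1
  edge (6, 6)→(2, 0): d=(-4,-6) top-left  bias=+0
    (1,0)@(3, 1): e=[7,33,2] → X
    (2,0)@(5, 1): e=[7,21,14] → X
    (3,0)@(7, 1): e=[7,9,26] → X
    (4,0)@(9, 1): e=[7,-3,38] → .
    (1,1)@(3, 3): e=[21,27,-6] → .
    (2,1)@(5, 3): e=[21,15,6] → X
    (4,1)@(9, 3): e=[21,-9,30] → .
    (2,2)@(5, 5): e=[35,9,-2] → .
    (3,2)@(7, 5): e=[35,-3,10] → .
  covered (5 px):
    . X X X . . . .
    . . X X . . . .
    . . . . . . . .
    . . . . . . . .
    . . . . . . . .
    . . . . . . . .
    . . . . . . . .
    . . . . . . . .
    . . . . . . . .
    . . . . . . . .
T3:
  2·area = 29  (B↔C swapped to make it positive)
  edge (4, 2)→(9, 5): d=(5,3) right/bottom  bias=-1
  edge (9, 5)→(16, 15): d=(7,10) right/bottom  bias=-1
  edge (16, 15)→(4, 2): d=(-12,-13) top-left  bias=+0
    (2,1)@(5, 3): e=[2,26,1] → X
    (3,1)@(7, 3): e=[-4,6,27] → .
    (2,2)@(5, 5): e=[12,40,-23] → .
    (3,2)@(7, 5): e=[6,20,3] → X
    (4,2)@(9, 5): e=[0,0,29] → .  [on edge]
    (3,3)@(7, 7): e=[16,34,-21] → .
    (4,3)@(9, 7): e=[10,14,5] → X
    (5,3)@(11, 7): e=[4,-6,31] → .
    (4,4)@(9, 9): e=[20,28,-19] → .
    (5,4)@(11, 9): e=[14,8,7] → X
    (6,4)@(13, 9): e=[8,-12,33] → .
    (5,5)@(11, 11): e=[24,22,-17] → .
  covered (5 px):
    . . . . . . . .
    . . X . . . . .
    . . . X . . . .
    . . . . X . . .
    . . . . . X . .
    . . . . . . X .
    . . . . . . . .
    . . . . . . . .
    . . . . . . . .
    . . . . . . . .
T4:
  2·area = 32
  edge (2, 4)→(0, 18): d=(-2,14) right/bottom  bias=-1
  edge (0, 18)→(0, 2): d=(0,-16) top-left  bias=+0
  edge (0, 2)→(2, 4): d=(2,2) right/bottom  bias=-1
    (0,1)@(1, 3): e=[16,16,0] → .  [on edge]
    (0,2)@(1, 5): e=[12,16,4] → X
    (1,2)@(3, 5): e=[-16,48,0] → .  [on edge]
    (0,3)@(1, 7): e=[8,16,8] → X
    (1,3)@(3, 7): e=[-20,48,4] → .
    (2,3)@(5, 7): e=[-48,80,0] → .  [on edge]
    (0,4)@(1, 9): e=[4,16,12] → X
    (1,4)@(3, 9): e=[-24,48,8] → .
    (3,4)@(7, 9): e=[-80,112,0] → .  [on edge]
    (0,5)@(1, 11): e=[0,16,16] → .  [on edge]
    (4,5)@(9, 11): e=[-112,144,0] → .  [on edge]
    (5,6)@(11, 13): e=[-144,176,0] → .  [on edge]
    (6,7)@(13, 15): e=[-176,208,0] → .  [on edge]
    (7,8)@(15, 17): e=[-208,240,0] → .  [on edge]
  covered (3 px):
    . . . . . . . .
    . . . . . . . .
    X . . . . . . .
    X . . . . . . .
    X . . . . . . .
    . . . . . . . .
    . . . . . . . .
    . . . . . . . .
    . . . . . . . .
    . . . . . . . .

Answer: 19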